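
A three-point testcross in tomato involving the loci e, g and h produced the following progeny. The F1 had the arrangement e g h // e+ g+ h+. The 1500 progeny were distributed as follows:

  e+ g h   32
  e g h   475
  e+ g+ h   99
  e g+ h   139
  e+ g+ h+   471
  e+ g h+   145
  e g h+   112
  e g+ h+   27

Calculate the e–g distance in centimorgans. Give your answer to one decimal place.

The two rarest classes, e+ g h and e g+ h+, are the double crossovers. Comparing them with the parentals, only the e allele has switched, so e is the middle locus and the order is h – e – g.
Crossovers in the e–g interval produce the single-crossover classes e g+ h and e+ g h+ (139 + 145 = 284) plus the double crossovers (59).
RF(e–g) = (284 + 59) / 1500 = 343/1500 = 0.2287 → 22.9 centimorgans.

22.9 centimorgans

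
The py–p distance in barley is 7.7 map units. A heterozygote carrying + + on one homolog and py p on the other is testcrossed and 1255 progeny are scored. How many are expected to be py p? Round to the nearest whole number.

A map distance of 7.7 map units corresponds to a recombination frequency of 0.077.
The F1 is + + / py p, so py p is a parental gamete class with expected frequency (1 − r)/2 = 0.923/2 = 0.4615.
Expected number = 0.4615 × 1255 = 579.18 ≈ 579.

579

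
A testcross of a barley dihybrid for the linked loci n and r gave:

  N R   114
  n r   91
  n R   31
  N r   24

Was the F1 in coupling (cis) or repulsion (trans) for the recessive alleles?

The two most frequent classes are N R (114) and n r (91); these are the parental (non-recombinant) types.
So the F1 carried N R on one chromosome and n r on the other — the recessive alleles are on the same chromosome (cis / coupling).

cis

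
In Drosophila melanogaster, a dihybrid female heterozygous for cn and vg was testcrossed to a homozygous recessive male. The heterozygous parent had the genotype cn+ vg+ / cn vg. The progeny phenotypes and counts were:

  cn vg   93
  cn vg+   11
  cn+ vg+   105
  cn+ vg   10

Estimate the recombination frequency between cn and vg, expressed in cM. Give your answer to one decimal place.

The recombinant classes are cn+ vg and cn vg+: 10 + 11 = 21.
Recombination frequency = 21/219 = 0.0959 ≈ 9.6%, i.e. 9.6 cM.

9.6 cM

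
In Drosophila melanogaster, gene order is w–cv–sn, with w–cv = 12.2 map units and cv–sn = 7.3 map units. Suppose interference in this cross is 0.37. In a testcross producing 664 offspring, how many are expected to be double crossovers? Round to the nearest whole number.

4

Map distances give recombination frequencies of 0.122 and 0.073 for the two intervals.
With interference 0.37 (so coincidence = 0.63), expected double-crossover frequency = 0.122 × 0.073 × 0.63 = 0.00561.
Expected number = 0.00561 × 664 = 3.73 ≈ 4.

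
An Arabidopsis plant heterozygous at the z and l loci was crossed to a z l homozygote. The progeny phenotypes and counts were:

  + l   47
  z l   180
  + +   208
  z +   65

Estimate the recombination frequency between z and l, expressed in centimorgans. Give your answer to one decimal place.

22.4 centimorgans

The two most frequent classes, + + (208) and z l (180), are the parental types, so the F1 was + + / z l.
The recombinant classes are + l and z +: 47 + 65 = 112.
Recombination frequency = 112/500 = 0.2240 ≈ 22.4%, i.e. 22.4 centimorgans.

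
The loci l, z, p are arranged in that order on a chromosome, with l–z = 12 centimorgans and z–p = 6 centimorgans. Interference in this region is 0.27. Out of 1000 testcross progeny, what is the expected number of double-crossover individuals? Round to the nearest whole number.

Map distances give recombination frequencies of 0.120 and 0.060 for the two intervals.
With interference 0.27 (so coincidence = 0.73), expected double-crossover frequency = 0.120 × 0.060 × 0.73 = 0.00526.
Expected number = 0.00526 × 1000 = 5.26 ≈ 5.

5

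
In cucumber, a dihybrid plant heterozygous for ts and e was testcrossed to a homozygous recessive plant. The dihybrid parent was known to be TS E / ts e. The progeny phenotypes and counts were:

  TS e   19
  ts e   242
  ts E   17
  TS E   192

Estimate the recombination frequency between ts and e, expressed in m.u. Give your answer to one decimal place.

The recombinant classes are TS e and ts E: 19 + 17 = 36.
Recombination frequency = 36/470 = 0.0766 ≈ 7.7%, i.e. 7.7 m.u.

7.7 m.u.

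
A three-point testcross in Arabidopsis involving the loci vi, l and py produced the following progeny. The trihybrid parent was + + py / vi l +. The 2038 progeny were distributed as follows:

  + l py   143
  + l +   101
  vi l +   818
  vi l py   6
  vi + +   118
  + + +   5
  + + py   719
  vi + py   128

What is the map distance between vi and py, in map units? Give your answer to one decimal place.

The two rarest classes, + + + and vi l py, are the double crossovers. Comparing them with the parentals, only the py allele has switched, so py is the middle locus and the order is vi – py – l.
Crossovers in the vi–py interval produce the single-crossover classes vi + py and + l + (128 + 101 = 229) plus the double crossovers (11).
RF(vi–py) = (229 + 11) / 2038 = 240/2038 = 0.1178 → 11.8 map units.

11.8 map units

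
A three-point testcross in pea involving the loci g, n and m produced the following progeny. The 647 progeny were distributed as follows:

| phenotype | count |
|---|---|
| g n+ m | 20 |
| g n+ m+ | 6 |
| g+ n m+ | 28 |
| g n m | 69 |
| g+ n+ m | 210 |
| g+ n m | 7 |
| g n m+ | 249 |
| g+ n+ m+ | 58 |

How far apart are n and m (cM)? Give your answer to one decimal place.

The two most frequent reciprocal classes, g n m+ and g+ n+ m, are the parental types, so the F1 was g n m+ / g+ n+ m.
The two rarest classes, g n+ m+ and g+ n m, are the double crossovers. Comparing them with the parentals, only the n allele has switched, so n is the middle locus and the order is g – n – m.
Crossovers in the n–m interval produce the single-crossover classes g n m and g+ n+ m+ (69 + 58 = 127) plus the double crossovers (13).
RF(n–m) = (127 + 13) / 647 = 140/647 = 0.2164 → 21.6 cM.

21.6 cM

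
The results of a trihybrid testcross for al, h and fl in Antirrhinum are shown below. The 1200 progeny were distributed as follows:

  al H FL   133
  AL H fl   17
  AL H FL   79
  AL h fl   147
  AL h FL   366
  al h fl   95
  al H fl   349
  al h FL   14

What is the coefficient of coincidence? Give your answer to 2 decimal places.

0.58

The two most frequent reciprocal classes, al H fl and AL h FL, are the parental types, so the F1 was al H fl / AL h FL.
The two rarest classes, AL H fl and al h FL, are the double crossovers. Comparing them with the parentals, only the al allele has switched, so al is the middle locus and the order is h – al – fl.
h–al: (174 + 31)/1200 = 0.1708; al–fl: (280 + 31)/1200 = 0.2592.
Expected DCO frequency = 0.1708 × 0.2592 ≈ 0.04427; observed = 31/1200 ≈ 0.02583.
Coefficient of coincidence = 0.02583/0.04427 ≈ 0.58.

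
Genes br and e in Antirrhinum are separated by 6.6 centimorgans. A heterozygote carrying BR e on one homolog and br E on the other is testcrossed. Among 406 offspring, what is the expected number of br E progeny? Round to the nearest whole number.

A map distance of 6.6 centimorgans corresponds to a recombination frequency of 0.066.
The F1 is BR e / br E, so br E is a parental gamete class with expected frequency (1 − r)/2 = 0.934/2 = 0.4670.
Expected number = 0.4670 × 406 = 189.60 ≈ 190.

190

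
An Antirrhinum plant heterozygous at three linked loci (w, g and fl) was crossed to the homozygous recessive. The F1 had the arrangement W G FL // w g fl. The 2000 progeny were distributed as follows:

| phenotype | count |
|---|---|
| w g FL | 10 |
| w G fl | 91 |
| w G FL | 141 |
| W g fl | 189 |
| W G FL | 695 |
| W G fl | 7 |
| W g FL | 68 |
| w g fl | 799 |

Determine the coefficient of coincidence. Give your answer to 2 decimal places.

The two rarest classes, W G fl and w g FL, are the double crossovers. Comparing them with the parentals, only the fl allele has switched, so fl is the middle locus and the order is g – fl – w.
g–fl: (159 + 17)/2000 = 0.0880; fl–w: (330 + 17)/2000 = 0.1735.
Expected DCO frequency = 0.0880 × 0.1735 ≈ 0.01527; observed = 17/2000 ≈ 0.00850.
Coefficient of coincidence = 0.00850/0.01527 ≈ 0.56.

0.56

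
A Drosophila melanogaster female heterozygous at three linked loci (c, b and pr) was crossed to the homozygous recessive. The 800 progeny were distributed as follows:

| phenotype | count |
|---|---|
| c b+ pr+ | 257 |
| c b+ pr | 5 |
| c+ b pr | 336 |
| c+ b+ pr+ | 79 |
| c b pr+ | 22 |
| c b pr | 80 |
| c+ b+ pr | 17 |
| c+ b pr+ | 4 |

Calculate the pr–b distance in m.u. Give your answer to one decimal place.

The two most frequent reciprocal classes, c+ b pr and c b+ pr+, are the parental types, so the F1 was c+ b pr / c b+ pr+.
The two rarest classes, c+ b pr+ and c b+ pr, are the double crossovers. Comparing them with the parentals, only the pr allele has switched, so pr is the middle locus and the order is b – pr – c.
Crossovers in the b–pr interval produce the single-crossover classes c+ b+ pr and c b pr+ (17 + 22 = 39) plus the double crossovers (9).
RF(b–pr) = (39 + 9) / 800 = 48/800 = 0.0600 → 6.0 m.u.

6.0 m.u.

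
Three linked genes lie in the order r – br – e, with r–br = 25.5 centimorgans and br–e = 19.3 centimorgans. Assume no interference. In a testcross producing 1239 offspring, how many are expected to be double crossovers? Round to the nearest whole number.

Map distances give recombination frequencies of 0.255 and 0.193 for the two intervals.
With no interference, expected double-crossover frequency = 0.255 × 0.193 = 0.04922.
Expected number = 0.04922 × 1239 = 60.98 ≈ 61.

61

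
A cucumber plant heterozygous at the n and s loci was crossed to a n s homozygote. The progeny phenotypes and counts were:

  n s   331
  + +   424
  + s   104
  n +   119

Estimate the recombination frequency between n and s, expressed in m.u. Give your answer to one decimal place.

The two most frequent classes, + + (424) and n s (331), are the parental types, so the F1 was + + / n s.
The recombinant classes are + s and n +: 104 + 119 = 223.
Recombination frequency = 223/978 = 0.2280 ≈ 22.8%, i.e. 22.8 m.u.

22.8 m.u.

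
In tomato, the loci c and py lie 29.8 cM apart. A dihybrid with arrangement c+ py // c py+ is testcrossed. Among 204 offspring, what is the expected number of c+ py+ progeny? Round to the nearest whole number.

A map distance of 29.8 cM corresponds to a recombination frequency of 0.298.
The F1 is c+ py / c py+, so c+ py+ is a recombinant gamete class with expected frequency r/2 = 0.298/2 = 0.1490.
Expected number = 0.1490 × 204 = 30.40 ≈ 30.

30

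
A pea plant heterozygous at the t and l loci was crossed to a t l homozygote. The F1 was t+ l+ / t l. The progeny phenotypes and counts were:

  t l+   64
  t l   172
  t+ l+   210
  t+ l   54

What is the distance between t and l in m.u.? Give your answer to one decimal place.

The recombinant classes are t+ l and t l+: 54 + 64 = 118.
Recombination frequency = 118/500 = 0.2360 ≈ 23.6%, i.e. 23.6 m.u.

23.6 m.u.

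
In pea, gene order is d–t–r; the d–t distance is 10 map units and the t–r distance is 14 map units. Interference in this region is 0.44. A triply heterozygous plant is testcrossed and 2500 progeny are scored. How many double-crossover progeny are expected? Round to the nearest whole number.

20

Map distances give recombination frequencies of 0.100 and 0.140 for the two intervals.
With interference 0.44 (so coincidence = 0.56), expected double-crossover frequency = 0.100 × 0.140 × 0.56 = 0.00784.
Expected number = 0.00784 × 2500 = 19.60 ≈ 20.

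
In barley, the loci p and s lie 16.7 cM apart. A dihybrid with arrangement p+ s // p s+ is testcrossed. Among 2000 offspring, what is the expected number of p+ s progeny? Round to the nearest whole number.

833

A map distance of 16.7 cM corresponds to a recombination frequency of 0.167.
The F1 is p+ s / p s+, so p+ s is a parental gamete class with expected frequency (1 − r)/2 = 0.833/2 = 0.4165.
Expected number = 0.4165 × 2000 = 833.00 ≈ 833.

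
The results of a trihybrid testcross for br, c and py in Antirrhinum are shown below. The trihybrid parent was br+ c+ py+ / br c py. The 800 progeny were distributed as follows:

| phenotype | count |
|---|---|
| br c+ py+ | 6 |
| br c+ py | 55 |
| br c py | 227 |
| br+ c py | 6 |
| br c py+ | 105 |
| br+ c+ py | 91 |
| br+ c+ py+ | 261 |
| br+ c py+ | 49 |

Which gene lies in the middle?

br

The two rarest classes, br c+ py+ and br+ c py, are the double crossovers. Comparing them with the parentals, only the br allele has switched, so br is the middle locus and the order is py – br – c.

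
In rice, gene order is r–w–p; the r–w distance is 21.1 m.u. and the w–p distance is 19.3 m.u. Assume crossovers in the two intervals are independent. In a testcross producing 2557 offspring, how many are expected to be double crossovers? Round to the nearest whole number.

104

Map distances give recombination frequencies of 0.211 and 0.193 for the two intervals.
With no interference, expected double-crossover frequency = 0.211 × 0.193 = 0.04072.
Expected number = 0.04072 × 2557 = 104.13 ≈ 104.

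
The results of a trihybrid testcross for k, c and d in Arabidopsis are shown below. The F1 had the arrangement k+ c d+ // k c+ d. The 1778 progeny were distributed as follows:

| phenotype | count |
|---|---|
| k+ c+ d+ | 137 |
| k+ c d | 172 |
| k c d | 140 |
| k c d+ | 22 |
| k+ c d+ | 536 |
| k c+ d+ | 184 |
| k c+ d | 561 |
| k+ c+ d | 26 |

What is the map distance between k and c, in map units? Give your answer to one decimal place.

18.3 map units

The two rarest classes, k c d+ and k+ c+ d, are the double crossovers. Comparing them with the parentals, only the k allele has switched, so k is the middle locus and the order is d – k – c.
Crossovers in the k–c interval produce the single-crossover classes k+ c+ d+ and k c d (137 + 140 = 277) plus the double crossovers (48).
RF(k–c) = (277 + 48) / 1778 = 325/1778 = 0.1828 → 18.3 map units.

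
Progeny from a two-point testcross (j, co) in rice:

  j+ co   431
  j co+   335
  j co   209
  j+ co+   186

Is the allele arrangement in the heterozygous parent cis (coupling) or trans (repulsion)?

The two most frequent classes are j+ co (431) and j co+ (335); these are the parental (non-recombinant) types.
So the F1 carried j+ co on one chromosome and j co+ on the other — the recessive alleles are on opposite chromosomes (trans / repulsion).

trans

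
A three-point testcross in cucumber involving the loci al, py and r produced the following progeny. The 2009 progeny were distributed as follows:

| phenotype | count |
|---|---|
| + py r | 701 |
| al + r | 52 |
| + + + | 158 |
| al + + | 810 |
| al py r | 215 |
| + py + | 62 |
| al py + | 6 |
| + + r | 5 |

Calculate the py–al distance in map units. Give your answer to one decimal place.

19.1 map units

The two most frequent reciprocal classes, al + + and + py r, are the parental types, so the F1 was al + + / + py r.
The two rarest classes, al py + and + + r, are the double crossovers. Comparing them with the parentals, only the py allele has switched, so py is the middle locus and the order is al – py – r.
Crossovers in the al–py interval produce the single-crossover classes + + + and al py r (158 + 215 = 373) plus the double crossovers (11).
RF(al–py) = (373 + 11) / 2009 = 384/2009 = 0.1911 → 19.1 map units.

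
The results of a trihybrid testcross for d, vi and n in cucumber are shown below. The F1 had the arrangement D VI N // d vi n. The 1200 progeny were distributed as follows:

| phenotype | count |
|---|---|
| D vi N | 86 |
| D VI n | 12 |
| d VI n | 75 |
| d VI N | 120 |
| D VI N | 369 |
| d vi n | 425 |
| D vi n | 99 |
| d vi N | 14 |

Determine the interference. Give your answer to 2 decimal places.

The two rarest classes, D VI n and d vi N, are the double crossovers. Comparing them with the parentals, only the n allele has switched, so n is the middle locus and the order is vi – n – d.
vi–n: (161 + 26)/1200 = 0.1558; n–d: (219 + 26)/1200 = 0.2042.
Expected DCO frequency = 0.1558 × 0.2042 ≈ 0.03181; observed = 26/1200 ≈ 0.02167.
Coefficient of coincidence = 0.02167/0.03181 ≈ 0.68; interference = 1 − 0.68 = 0.32.

0.32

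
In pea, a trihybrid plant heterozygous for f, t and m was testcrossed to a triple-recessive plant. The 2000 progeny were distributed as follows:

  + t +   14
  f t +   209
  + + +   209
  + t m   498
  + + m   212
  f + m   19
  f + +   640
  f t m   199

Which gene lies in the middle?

m

The two most frequent reciprocal classes, + t m and f + +, are the parental types, so the F1 was + t m / f + +.
The two rarest classes, + t + and f + m, are the double crossovers. Comparing them with the parentals, only the m allele has switched, so m is the middle locus and the order is f – m – t.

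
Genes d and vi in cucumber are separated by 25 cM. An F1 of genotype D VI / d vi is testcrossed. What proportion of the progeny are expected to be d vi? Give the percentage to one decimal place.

37.5%

A map distance of 25 cM corresponds to a recombination frequency of 0.250.
The F1 is D VI / d vi, so d vi is a parental gamete class with expected frequency (1 − r)/2 = 0.750/2 = 0.3750.
That is 0.3750 = 37.5% of the progeny.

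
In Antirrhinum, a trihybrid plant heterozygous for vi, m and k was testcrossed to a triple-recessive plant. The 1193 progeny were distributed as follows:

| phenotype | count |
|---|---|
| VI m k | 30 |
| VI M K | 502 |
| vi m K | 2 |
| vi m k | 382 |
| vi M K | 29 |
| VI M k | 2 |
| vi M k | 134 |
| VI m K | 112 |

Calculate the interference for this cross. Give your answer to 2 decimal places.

The two most frequent reciprocal classes, vi m k and VI M K, are the parental types, so the F1 was vi m k / VI M K.
The two rarest classes, vi m K and VI M k, are the double crossovers. Comparing them with the parentals, only the k allele has switched, so k is the middle locus and the order is vi – k – m.
vi–k: (59 + 4)/1193 = 0.0528; k–m: (246 + 4)/1193 = 0.2096.
Expected DCO frequency = 0.0528 × 0.2096 ≈ 0.01107; observed = 4/1193 ≈ 0.00335.
Coefficient of coincidence = 0.00335/0.01107 ≈ 0.30; interference = 1 − 0.30 = 0.70.

0.70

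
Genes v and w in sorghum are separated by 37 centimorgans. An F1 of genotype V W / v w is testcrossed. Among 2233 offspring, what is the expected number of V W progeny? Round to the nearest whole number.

A map distance of 37 centimorgans corresponds to a recombination frequency of 0.370.
The F1 is V W / v w, so V W is a parental gamete class with expected frequency (1 − r)/2 = 0.630/2 = 0.3150.
Expected number = 0.3150 × 2233 = 703.39 ≈ 703.

703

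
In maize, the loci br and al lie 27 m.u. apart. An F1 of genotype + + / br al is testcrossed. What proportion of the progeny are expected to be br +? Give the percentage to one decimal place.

13.5%

A map distance of 27 m.u. corresponds to a recombination frequency of 0.270.
The F1 is + + / br al, so br + is a recombinant gamete class with expected frequency r/2 = 0.270/2 = 0.1350.
That is 0.1350 = 13.5% of the progeny.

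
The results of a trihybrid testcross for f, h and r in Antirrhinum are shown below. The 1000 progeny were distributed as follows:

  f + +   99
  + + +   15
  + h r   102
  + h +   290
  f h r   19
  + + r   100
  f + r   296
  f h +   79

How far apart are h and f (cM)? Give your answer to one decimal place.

The two most frequent reciprocal classes, + h + and f + r, are the parental types, so the F1 was + h + / f + r.
The two rarest classes, + + + and f h r, are the double crossovers. Comparing them with the parentals, only the h allele has switched, so h is the middle locus and the order is f – h – r.
Crossovers in the f–h interval produce the single-crossover classes f h + and + + r (79 + 100 = 179) plus the double crossovers (34).
RF(f–h) = (179 + 34) / 1000 = 213/1000 = 0.2130 → 21.3 cM.

21.3 cM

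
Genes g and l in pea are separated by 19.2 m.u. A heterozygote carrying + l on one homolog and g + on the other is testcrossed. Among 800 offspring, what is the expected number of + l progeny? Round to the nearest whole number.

A map distance of 19.2 m.u. corresponds to a recombination frequency of 0.192.
The F1 is + l / g +, so + l is a parental gamete class with expected frequency (1 − r)/2 = 0.808/2 = 0.4040.
Expected number = 0.4040 × 800 = 323.20 ≈ 323.

323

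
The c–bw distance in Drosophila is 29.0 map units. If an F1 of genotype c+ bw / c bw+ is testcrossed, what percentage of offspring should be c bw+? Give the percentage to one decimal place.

35.5%

A map distance of 29.0 map units corresponds to a recombination frequency of 0.290.
The F1 is c+ bw / c bw+, so c bw+ is a parental gamete class with expected frequency (1 − r)/2 = 0.710/2 = 0.3550.
That is 0.3550 = 35.5% of the progeny.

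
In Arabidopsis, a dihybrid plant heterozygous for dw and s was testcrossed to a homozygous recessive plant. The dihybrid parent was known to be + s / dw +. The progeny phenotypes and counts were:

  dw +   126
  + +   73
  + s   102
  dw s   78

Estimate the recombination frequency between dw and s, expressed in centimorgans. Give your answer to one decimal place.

The recombinant classes are + + and dw s: 73 + 78 = 151.
Recombination frequency = 151/379 = 0.3984 ≈ 39.8%, i.e. 39.8 centimorgans.

39.8 centimorgans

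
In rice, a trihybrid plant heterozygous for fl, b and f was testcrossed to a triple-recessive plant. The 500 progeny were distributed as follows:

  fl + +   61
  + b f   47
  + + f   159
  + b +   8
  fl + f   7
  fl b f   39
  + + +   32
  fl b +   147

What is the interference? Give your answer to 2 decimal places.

The two most frequent reciprocal classes, fl b + and + + f, are the parental types, so the F1 was fl b + / + + f.
The two rarest classes, + b + and fl + f, are the double crossovers. Comparing them with the parentals, only the fl allele has switched, so fl is the middle locus and the order is b – fl – f.
b–fl: (108 + 15)/500 = 0.2460; fl–f: (71 + 15)/500 = 0.1720.
Expected DCO frequency = 0.2460 × 0.1720 ≈ 0.04231; observed = 15/500 ≈ 0.03000.
Coefficient of coincidence = 0.03000/0.04231 ≈ 0.71; interference = 1 − 0.71 = 0.29.

0.29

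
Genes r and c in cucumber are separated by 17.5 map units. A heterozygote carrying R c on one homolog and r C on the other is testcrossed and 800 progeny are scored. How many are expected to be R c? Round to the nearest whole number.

A map distance of 17.5 map units corresponds to a recombination frequency of 0.175.
The F1 is R c / r C, so R c is a parental gamete class with expected frequency (1 − r)/2 = 0.825/2 = 0.4125.
Expected number = 0.4125 × 800 = 330.00 ≈ 330.

330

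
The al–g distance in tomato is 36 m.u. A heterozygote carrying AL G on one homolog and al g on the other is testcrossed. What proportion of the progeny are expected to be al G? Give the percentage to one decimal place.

A map distance of 36 m.u. corresponds to a recombination frequency of 0.360.
The F1 is AL G / al g, so al G is a recombinant gamete class with expected frequency r/2 = 0.360/2 = 0.1800.
That is 0.1800 = 18.0% of the progeny.

18.0%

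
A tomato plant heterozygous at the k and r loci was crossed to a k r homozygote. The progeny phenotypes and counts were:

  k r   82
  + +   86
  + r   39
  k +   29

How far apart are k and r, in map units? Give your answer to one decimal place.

28.8 map units

The two most frequent classes, + + (86) and k r (82), are the parental types, so the F1 was + + / k r.
The recombinant classes are + r and k +: 39 + 29 = 68.
Recombination frequency = 68/236 = 0.2881 ≈ 28.8%, i.e. 28.8 map units.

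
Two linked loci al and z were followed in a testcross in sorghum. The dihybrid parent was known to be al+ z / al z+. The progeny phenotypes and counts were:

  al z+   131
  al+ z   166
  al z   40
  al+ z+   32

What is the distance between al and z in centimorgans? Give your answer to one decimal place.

The recombinant classes are al+ z+ and al z: 32 + 40 = 72.
Recombination frequency = 72/369 = 0.1951 ≈ 19.5%, i.e. 19.5 centimorgans.

19.5 centimorgans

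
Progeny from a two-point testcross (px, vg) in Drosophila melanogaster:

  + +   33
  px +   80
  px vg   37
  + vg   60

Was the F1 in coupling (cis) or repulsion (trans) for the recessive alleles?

trans

The two most frequent classes are + vg (60) and px + (80); these are the parental (non-recombinant) types.
So the F1 carried + vg on one chromosome and px + on the other — the recessive alleles are on opposite chromosomes (trans / repulsion).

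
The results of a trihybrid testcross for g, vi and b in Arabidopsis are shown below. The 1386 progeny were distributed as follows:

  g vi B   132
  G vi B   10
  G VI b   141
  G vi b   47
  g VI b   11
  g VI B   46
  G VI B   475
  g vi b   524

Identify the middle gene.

The two most frequent reciprocal classes, g vi b and G VI B, are the parental types, so the F1 was g vi b / G VI B.
The two rarest classes, g VI b and G vi B, are the double crossovers. Comparing them with the parentals, only the vi allele has switched, so vi is the middle locus and the order is g – vi – b.

vi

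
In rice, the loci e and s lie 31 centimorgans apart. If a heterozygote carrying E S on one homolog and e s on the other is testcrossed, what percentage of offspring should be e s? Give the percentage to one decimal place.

34.5%

A map distance of 31 centimorgans corresponds to a recombination frequency of 0.310.
The F1 is E S / e s, so e s is a parental gamete class with expected frequency (1 − r)/2 = 0.690/2 = 0.3450.
That is 0.3450 = 34.5% of the progeny.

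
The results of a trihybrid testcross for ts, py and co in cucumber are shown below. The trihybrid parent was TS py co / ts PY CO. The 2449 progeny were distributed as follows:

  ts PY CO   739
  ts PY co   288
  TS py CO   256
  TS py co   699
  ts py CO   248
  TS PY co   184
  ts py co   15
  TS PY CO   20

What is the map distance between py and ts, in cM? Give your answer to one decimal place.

The two rarest classes, ts py co and TS PY CO, are the double crossovers. Comparing them with the parentals, only the ts allele has switched, so ts is the middle locus and the order is py – ts – co.
Crossovers in the py–ts interval produce the single-crossover classes TS PY co and ts py CO (184 + 248 = 432) plus the double crossovers (35).
RF(py–ts) = (432 + 35) / 2449 = 467/2449 = 0.1907 → 19.1 cM.

19.1 cM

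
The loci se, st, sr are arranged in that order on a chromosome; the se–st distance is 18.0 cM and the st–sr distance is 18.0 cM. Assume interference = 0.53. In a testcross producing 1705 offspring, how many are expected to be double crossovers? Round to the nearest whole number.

Map distances give recombination frequencies of 0.180 and 0.180 for the two intervals.
With interference 0.53 (so coincidence = 0.47), expected double-crossover frequency = 0.180 × 0.180 × 0.47 = 0.01523.
Expected number = 0.01523 × 1705 = 25.96 ≈ 26.

26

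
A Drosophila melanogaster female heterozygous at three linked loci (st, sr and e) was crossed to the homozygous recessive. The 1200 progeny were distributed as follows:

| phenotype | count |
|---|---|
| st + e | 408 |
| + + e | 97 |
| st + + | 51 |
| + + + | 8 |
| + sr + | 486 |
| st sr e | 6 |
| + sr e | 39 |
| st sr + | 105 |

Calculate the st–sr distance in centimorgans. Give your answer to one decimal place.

18.0 centimorgans

The two most frequent reciprocal classes, st + e and + sr +, are the parental types, so the F1 was st + e / + sr +.
The two rarest classes, st sr e and + + +, are the double crossovers. Comparing them with the parentals, only the sr allele has switched, so sr is the middle locus and the order is e – sr – st.
Crossovers in the sr–st interval produce the single-crossover classes + + e and st sr + (97 + 105 = 202) plus the double crossovers (14).
RF(sr–st) = (202 + 14) / 1200 = 216/1200 = 0.1800 → 18.0 centimorgans.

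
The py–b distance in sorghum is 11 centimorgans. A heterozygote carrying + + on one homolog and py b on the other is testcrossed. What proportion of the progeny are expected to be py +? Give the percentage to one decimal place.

5.5%

A map distance of 11 centimorgans corresponds to a recombination frequency of 0.110.
The F1 is + + / py b, so py + is a recombinant gamete class with expected frequency r/2 = 0.110/2 = 0.0550.
That is 0.0550 = 5.5% of the progeny.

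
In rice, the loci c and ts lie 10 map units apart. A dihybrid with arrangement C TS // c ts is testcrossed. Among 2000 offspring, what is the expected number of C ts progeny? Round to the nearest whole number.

100

A map distance of 10 map units corresponds to a recombination frequency of 0.100.
The F1 is C TS / c ts, so C ts is a recombinant gamete class with expected frequency r/2 = 0.100/2 = 0.0500.
Expected number = 0.0500 × 2000 = 100.00 ≈ 100.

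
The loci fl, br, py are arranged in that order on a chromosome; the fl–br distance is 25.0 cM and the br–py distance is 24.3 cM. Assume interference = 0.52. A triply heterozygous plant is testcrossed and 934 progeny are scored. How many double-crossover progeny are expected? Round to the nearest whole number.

Map distances give recombination frequencies of 0.250 and 0.243 for the two intervals.
With interference 0.52 (so coincidence = 0.48), expected double-crossover frequency = 0.250 × 0.243 × 0.48 = 0.02916.
Expected number = 0.02916 × 934 = 27.24 ≈ 27.

27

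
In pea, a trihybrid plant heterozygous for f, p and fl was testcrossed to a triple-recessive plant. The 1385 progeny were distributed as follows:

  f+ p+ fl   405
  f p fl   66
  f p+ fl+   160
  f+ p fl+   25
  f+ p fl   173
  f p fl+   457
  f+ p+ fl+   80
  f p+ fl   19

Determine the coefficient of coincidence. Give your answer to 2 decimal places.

0.85

The two most frequent reciprocal classes, f+ p+ fl and f p fl+, are the parental types, so the F1 was f+ p+ fl / f p fl+.
The two rarest classes, f p+ fl and f+ p fl+, are the double crossovers. Comparing them with the parentals, only the f allele has switched, so f is the middle locus and the order is p – f – fl.
p–f: (333 + 44)/1385 = 0.2722; f–fl: (146 + 44)/1385 = 0.1372.
Expected DCO frequency = 0.2722 × 0.1372 ≈ 0.03735; observed = 44/1385 ≈ 0.03177.
Coefficient of coincidence = 0.03177/0.03735 ≈ 0.85.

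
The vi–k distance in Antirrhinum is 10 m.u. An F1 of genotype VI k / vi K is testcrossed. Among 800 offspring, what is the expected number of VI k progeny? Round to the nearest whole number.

360

A map distance of 10 m.u. corresponds to a recombination frequency of 0.100.
The F1 is VI k / vi K, so VI k is a parental gamete class with expected frequency (1 − r)/2 = 0.900/2 = 0.4500.
Expected number = 0.4500 × 800 = 360.00 ≈ 360.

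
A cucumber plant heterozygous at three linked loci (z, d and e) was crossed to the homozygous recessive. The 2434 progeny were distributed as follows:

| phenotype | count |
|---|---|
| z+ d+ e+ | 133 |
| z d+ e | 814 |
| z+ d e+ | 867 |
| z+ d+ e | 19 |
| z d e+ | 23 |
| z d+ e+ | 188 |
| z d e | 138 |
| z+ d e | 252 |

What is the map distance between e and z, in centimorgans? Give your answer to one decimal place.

The two most frequent reciprocal classes, z d+ e and z+ d e+, are the parental types, so the F1 was z d+ e / z+ d e+.
The two rarest classes, z+ d+ e and z d e+, are the double crossovers. Comparing them with the parentals, only the z allele has switched, so z is the middle locus and the order is d – z – e.
Crossovers in the z–e interval produce the single-crossover classes z d+ e+ and z+ d e (188 + 252 = 440) plus the double crossovers (42).
RF(z–e) = (440 + 42) / 2434 = 482/2434 = 0.1980 → 19.8 centimorgans.

19.8 centimorgans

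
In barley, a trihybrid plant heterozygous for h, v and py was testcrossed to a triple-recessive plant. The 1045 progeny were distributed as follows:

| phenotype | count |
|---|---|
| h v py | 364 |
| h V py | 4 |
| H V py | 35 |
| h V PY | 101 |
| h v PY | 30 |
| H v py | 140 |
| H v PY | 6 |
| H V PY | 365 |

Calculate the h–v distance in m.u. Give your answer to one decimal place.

The two most frequent reciprocal classes, H V PY and h v py, are the parental types, so the F1 was H V PY / h v py.
The two rarest classes, H v PY and h V py, are the double crossovers. Comparing them with the parentals, only the v allele has switched, so v is the middle locus and the order is h – v – py.
Crossovers in the h–v interval produce the single-crossover classes h V PY and H v py (101 + 140 = 241) plus the double crossovers (10).
RF(h–v) = (241 + 10) / 1045 = 251/1045 = 0.2402 → 24.0 m.u.

24.0 m.u.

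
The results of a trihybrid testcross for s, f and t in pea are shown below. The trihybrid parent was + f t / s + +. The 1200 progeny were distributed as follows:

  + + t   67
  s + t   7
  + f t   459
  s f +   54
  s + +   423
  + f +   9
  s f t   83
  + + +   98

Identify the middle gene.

t

The two rarest classes, + f + and s + t, are the double crossovers. Comparing them with the parentals, only the t allele has switched, so t is the middle locus and the order is s – t – f.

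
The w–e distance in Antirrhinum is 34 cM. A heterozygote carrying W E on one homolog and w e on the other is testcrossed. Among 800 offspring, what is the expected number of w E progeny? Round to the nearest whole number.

A map distance of 34 cM corresponds to a recombination frequency of 0.340.
The F1 is W E / w e, so w E is a recombinant gamete class with expected frequency r/2 = 0.340/2 = 0.1700.
Expected number = 0.1700 × 800 = 136.00 ≈ 136.

136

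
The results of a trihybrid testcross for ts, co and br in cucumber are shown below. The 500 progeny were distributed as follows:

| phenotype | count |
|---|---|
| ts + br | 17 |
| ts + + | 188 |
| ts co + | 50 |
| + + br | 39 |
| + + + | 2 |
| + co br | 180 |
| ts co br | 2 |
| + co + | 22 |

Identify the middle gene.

The two most frequent reciprocal classes, + co br and ts + +, are the parental types, so the F1 was + co br / ts + +.
The two rarest classes, ts co br and + + +, are the double crossovers. Comparing them with the parentals, only the ts allele has switched, so ts is the middle locus and the order is co – ts – br.

ts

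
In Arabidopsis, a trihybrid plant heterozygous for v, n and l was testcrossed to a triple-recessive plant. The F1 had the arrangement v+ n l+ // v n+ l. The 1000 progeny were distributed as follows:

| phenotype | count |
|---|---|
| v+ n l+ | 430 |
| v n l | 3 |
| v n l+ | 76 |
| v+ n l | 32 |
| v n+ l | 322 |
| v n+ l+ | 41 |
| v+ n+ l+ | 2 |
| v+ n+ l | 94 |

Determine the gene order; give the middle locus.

The two rarest classes, v+ n+ l+ and v n l, are the double crossovers. Comparing them with the parentals, only the n allele has switched, so n is the middle locus and the order is l – n – v.

n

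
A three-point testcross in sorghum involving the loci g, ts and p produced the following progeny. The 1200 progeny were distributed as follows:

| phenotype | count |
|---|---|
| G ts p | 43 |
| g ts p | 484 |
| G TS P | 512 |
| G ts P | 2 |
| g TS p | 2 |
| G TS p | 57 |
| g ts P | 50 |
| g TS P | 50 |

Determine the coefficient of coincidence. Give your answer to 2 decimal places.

0.45

The two most frequent reciprocal classes, G TS P and g ts p, are the parental types, so the F1 was G TS P / g ts p.
The two rarest classes, G ts P and g TS p, are the double crossovers. Comparing them with the parentals, only the ts allele has switched, so ts is the middle locus and the order is g – ts – p.
g–ts: (93 + 4)/1200 = 0.0808; ts–p: (107 + 4)/1200 = 0.0925.
Expected DCO frequency = 0.0808 × 0.0925 ≈ 0.00747; observed = 4/1200 ≈ 0.00333.
Coefficient of coincidence = 0.00333/0.00747 ≈ 0.45.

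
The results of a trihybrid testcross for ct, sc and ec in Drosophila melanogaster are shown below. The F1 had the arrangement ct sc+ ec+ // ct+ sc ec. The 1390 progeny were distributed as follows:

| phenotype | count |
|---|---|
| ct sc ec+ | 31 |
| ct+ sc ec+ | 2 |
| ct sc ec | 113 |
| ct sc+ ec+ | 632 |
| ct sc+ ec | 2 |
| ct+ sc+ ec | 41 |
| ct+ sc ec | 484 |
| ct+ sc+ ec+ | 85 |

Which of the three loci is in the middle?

The two rarest classes, ct sc+ ec and ct+ sc ec+, are the double crossovers. Comparing them with the parentals, only the ec allele has switched, so ec is the middle locus and the order is sc – ec – ct.

ec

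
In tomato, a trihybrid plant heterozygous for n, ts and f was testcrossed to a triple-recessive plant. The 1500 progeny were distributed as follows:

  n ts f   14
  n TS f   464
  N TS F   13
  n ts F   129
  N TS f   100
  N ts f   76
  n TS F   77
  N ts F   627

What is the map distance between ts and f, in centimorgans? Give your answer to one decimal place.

The two most frequent reciprocal classes, n TS f and N ts F, are the parental types, so the F1 was n TS f / N ts F.
The two rarest classes, n ts f and N TS F, are the double crossovers. Comparing them with the parentals, only the ts allele has switched, so ts is the middle locus and the order is n – ts – f.
Crossovers in the ts–f interval produce the single-crossover classes n TS F and N ts f (77 + 76 = 153) plus the double crossovers (27).
RF(ts–f) = (153 + 27) / 1500 = 180/1500 = 0.1200 → 12.0 centimorgans.

12.0 centimorgans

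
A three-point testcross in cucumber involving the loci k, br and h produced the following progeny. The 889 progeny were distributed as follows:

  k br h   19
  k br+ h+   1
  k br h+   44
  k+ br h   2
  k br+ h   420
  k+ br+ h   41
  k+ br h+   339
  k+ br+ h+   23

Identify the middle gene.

h

The two most frequent reciprocal classes, k+ br h+ and k br+ h, are the parental types, so the F1 was k+ br h+ / k br+ h.
The two rarest classes, k+ br h and k br+ h+, are the double crossovers. Comparing them with the parentals, only the h allele has switched, so h is the middle locus and the order is br – h – k.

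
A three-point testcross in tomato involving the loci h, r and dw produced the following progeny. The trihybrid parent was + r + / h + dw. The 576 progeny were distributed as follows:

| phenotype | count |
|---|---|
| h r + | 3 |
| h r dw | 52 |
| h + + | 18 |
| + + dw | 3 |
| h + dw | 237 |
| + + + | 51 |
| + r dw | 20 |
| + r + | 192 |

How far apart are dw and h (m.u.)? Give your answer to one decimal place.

The two rarest classes, h r + and + + dw, are the double crossovers. Comparing them with the parentals, only the h allele has switched, so h is the middle locus and the order is r – h – dw.
Crossovers in the h–dw interval produce the single-crossover classes + r dw and h + + (20 + 18 = 38) plus the double crossovers (6).
RF(h–dw) = (38 + 6) / 576 = 44/576 = 0.0764 → 7.6 m.u.

7.6 m.u.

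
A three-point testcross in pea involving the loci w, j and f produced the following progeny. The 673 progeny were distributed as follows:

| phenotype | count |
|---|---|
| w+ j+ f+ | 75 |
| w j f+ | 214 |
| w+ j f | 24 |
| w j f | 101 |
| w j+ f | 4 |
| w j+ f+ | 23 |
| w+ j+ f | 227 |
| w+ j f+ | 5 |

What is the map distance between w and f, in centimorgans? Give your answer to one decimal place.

The two most frequent reciprocal classes, w+ j+ f and w j f+, are the parental types, so the F1 was w+ j+ f / w j f+.
The two rarest classes, w j+ f and w+ j f+, are the double crossovers. Comparing them with the parentals, only the w allele has switched, so w is the middle locus and the order is f – w – j.
Crossovers in the f–w interval produce the single-crossover classes w+ j+ f+ and w j f (75 + 101 = 176) plus the double crossovers (9).
RF(f–w) = (176 + 9) / 673 = 185/673 = 0.2749 → 27.5 centimorgans.

27.5 centimorgans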